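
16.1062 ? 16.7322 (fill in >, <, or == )<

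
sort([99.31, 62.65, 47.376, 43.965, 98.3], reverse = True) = [99.31, 98.3, 62.65, 47.376, 43.965]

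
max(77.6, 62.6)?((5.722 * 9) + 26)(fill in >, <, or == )>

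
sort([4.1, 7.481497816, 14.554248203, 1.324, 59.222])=[1.324, 4.1, 7.481497816, 14.554248203, 59.222]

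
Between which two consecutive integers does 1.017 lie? 1 and 2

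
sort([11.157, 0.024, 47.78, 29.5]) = [0.024, 11.157, 29.5, 47.78]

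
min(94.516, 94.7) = 94.516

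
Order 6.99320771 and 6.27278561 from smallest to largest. 6.27278561, 6.99320771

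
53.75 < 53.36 False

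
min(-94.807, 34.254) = -94.807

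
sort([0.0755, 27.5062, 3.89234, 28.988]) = [0.0755, 3.89234, 27.5062, 28.988]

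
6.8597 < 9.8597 True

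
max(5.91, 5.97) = 5.97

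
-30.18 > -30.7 True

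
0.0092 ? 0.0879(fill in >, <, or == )<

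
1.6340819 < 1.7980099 True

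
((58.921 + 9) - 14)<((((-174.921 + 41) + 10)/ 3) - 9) False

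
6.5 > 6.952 False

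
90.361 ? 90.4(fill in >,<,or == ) <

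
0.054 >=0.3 False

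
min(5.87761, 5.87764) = 5.87761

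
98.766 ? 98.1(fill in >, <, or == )>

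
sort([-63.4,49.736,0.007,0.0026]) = [-63.4,0.0026,0.007,49.736]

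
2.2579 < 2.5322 True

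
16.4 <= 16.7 True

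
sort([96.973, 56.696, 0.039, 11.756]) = [0.039, 11.756, 56.696, 96.973]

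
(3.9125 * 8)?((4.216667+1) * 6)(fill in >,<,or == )<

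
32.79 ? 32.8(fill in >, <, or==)<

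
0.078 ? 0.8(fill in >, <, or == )<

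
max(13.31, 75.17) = 75.17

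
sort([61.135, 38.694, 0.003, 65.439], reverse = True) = [65.439, 61.135, 38.694, 0.003]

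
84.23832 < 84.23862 True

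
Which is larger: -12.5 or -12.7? -12.5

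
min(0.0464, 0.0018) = 0.0018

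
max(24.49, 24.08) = 24.49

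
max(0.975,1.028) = 1.028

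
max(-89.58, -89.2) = -89.2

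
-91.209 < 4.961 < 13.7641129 True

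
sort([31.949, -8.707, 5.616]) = [-8.707, 5.616, 31.949]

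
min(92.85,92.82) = 92.82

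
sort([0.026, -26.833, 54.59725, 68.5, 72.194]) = [-26.833, 0.026, 54.59725, 68.5, 72.194]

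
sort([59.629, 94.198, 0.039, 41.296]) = [0.039, 41.296, 59.629, 94.198]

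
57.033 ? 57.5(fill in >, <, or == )<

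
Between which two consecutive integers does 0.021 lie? 0 and 1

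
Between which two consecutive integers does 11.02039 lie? 11 and 12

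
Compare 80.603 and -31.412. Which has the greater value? 80.603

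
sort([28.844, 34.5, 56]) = [28.844, 34.5, 56]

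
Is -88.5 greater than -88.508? Yes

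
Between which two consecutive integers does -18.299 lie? -19 and -18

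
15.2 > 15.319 False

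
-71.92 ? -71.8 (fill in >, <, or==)<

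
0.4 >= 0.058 True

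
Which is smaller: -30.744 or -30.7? -30.744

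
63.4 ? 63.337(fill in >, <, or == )>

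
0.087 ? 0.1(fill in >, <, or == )<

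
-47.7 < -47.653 True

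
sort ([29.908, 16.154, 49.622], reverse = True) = [49.622, 29.908, 16.154]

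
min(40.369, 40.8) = 40.369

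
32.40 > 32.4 False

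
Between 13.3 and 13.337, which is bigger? 13.337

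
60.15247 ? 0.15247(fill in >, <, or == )>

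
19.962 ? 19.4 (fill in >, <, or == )>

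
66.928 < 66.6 False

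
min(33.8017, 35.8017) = 33.8017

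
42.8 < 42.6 False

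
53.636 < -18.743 False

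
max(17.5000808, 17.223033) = 17.5000808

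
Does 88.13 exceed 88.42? No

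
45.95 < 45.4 False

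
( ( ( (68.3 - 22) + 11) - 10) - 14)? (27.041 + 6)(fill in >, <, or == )>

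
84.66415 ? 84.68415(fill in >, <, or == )<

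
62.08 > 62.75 False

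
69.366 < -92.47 False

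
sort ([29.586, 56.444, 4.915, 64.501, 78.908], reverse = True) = [78.908, 64.501, 56.444, 29.586, 4.915]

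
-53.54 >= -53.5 False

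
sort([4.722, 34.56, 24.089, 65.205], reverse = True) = [65.205, 34.56, 24.089, 4.722]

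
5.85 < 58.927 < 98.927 True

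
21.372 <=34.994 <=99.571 True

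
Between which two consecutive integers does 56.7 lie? 56 and 57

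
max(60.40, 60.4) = 60.4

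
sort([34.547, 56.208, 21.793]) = [21.793, 34.547, 56.208]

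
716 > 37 True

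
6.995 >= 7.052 False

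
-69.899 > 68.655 False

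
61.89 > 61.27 True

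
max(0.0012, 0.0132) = 0.0132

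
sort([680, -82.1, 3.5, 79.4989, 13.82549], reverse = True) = [680, 79.4989, 13.82549, 3.5, -82.1]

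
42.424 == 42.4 False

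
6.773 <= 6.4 False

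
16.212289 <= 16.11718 False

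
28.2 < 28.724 True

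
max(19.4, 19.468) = 19.468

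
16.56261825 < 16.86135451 True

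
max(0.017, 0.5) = 0.5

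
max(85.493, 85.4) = 85.493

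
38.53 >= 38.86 False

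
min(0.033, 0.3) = 0.033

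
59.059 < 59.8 True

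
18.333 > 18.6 False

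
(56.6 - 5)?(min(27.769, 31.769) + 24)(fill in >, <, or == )<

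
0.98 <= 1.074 True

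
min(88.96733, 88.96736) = 88.96733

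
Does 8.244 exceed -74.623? Yes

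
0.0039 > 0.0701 False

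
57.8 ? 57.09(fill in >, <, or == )>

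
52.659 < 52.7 True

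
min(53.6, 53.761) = 53.6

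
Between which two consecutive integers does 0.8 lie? 0 and 1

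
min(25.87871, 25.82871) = 25.82871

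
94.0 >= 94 True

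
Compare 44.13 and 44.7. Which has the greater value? 44.7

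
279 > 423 False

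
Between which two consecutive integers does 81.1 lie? 81 and 82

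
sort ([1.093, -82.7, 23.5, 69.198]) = [-82.7, 1.093, 23.5, 69.198]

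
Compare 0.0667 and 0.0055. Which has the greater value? 0.0667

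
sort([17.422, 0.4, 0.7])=[0.4, 0.7, 17.422]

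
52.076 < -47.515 False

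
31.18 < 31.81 True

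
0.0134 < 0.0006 False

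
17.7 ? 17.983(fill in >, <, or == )<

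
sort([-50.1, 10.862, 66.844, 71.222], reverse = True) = [71.222, 66.844, 10.862, -50.1]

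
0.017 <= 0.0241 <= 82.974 True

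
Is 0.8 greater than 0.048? Yes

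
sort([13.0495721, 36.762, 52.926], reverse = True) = [52.926, 36.762, 13.0495721]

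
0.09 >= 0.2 False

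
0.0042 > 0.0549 False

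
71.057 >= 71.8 False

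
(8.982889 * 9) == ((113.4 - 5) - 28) False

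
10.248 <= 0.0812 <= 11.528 False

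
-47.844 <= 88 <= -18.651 False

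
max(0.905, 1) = 1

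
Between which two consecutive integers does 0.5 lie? 0 and 1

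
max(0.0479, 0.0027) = 0.0479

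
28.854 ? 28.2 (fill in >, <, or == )>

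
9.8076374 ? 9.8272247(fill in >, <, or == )<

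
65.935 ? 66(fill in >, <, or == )<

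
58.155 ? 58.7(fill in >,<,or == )<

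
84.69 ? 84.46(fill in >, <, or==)>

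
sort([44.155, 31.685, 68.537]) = [31.685, 44.155, 68.537]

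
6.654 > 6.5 True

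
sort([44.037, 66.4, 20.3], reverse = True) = [66.4, 44.037, 20.3]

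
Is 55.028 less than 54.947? No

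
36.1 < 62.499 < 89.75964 True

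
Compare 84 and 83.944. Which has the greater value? 84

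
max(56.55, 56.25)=56.55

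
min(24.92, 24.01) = 24.01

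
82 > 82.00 False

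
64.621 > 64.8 False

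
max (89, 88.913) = 89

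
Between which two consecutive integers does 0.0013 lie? 0 and 1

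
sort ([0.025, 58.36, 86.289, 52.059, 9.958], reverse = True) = [86.289, 58.36, 52.059, 9.958, 0.025]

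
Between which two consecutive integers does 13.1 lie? 13 and 14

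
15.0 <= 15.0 True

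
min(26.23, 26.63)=26.23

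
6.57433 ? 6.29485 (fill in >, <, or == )>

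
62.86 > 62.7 True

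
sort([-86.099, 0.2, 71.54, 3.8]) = [-86.099, 0.2, 3.8, 71.54]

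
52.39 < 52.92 True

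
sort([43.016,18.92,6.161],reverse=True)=[43.016,18.92,6.161]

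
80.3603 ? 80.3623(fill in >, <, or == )<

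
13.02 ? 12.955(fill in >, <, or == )>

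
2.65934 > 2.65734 True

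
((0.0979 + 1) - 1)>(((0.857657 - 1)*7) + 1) True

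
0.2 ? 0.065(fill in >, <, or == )>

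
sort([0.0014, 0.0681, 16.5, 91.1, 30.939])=[0.0014, 0.0681, 16.5, 30.939, 91.1]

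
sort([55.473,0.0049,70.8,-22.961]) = [-22.961,0.0049,55.473,70.8]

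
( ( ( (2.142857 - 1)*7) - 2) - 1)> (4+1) False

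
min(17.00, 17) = 17.00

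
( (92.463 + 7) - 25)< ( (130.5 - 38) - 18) True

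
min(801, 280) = 280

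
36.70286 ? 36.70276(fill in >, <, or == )>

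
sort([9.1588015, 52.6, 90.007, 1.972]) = [1.972, 9.1588015, 52.6, 90.007]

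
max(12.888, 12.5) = 12.888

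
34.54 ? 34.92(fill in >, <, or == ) <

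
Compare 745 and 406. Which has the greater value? 745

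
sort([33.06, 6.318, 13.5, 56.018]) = [6.318, 13.5, 33.06, 56.018]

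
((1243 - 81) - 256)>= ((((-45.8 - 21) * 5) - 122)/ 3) True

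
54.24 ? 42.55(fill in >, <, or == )>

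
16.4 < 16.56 True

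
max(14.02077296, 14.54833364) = 14.54833364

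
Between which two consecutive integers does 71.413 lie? 71 and 72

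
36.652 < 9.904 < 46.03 False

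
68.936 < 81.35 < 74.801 False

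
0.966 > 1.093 False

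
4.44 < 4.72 True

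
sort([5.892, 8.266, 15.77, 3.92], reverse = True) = [15.77, 8.266, 5.892, 3.92]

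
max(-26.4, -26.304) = -26.304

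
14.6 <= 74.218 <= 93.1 True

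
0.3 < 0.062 False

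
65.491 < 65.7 True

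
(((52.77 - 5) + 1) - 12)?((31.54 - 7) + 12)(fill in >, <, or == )>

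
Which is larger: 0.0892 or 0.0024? 0.0892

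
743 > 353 True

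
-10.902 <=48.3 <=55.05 True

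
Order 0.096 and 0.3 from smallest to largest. 0.096, 0.3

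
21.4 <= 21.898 True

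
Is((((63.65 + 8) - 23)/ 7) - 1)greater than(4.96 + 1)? No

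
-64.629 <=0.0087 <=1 True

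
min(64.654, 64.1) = 64.1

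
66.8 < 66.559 False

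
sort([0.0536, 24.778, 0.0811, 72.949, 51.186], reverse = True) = [72.949, 51.186, 24.778, 0.0811, 0.0536]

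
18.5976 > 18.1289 True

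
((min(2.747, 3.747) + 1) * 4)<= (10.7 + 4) False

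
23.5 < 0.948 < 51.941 False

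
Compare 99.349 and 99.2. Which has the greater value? 99.349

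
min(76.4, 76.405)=76.4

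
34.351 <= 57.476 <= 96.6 True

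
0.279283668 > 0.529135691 False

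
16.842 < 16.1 False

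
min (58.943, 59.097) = 58.943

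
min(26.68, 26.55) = 26.55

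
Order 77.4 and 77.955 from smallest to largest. 77.4, 77.955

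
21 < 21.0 False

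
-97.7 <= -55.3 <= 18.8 True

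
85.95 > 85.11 True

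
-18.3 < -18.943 False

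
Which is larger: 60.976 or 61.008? 61.008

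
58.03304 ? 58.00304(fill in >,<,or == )>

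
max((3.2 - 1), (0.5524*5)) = 2.762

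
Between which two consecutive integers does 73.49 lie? 73 and 74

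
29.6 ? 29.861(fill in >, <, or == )<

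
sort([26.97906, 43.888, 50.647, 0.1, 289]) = [0.1, 26.97906, 43.888, 50.647, 289]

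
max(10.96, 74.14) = 74.14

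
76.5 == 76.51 False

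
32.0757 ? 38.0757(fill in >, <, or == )<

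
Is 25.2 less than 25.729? Yes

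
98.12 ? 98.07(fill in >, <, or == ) >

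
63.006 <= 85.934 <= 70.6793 False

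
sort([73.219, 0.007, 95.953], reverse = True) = [95.953, 73.219, 0.007]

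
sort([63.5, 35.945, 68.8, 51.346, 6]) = [6, 35.945, 51.346, 63.5, 68.8]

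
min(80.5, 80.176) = 80.176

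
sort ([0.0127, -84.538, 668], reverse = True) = [668, 0.0127, -84.538]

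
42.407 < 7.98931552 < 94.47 False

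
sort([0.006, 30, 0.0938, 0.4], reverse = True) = [30, 0.4, 0.0938, 0.006]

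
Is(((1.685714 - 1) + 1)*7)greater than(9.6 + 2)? Yes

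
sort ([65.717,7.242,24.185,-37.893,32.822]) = [-37.893,7.242,24.185,32.822,65.717]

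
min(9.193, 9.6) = 9.193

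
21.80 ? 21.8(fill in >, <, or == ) ==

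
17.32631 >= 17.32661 False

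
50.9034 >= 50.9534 False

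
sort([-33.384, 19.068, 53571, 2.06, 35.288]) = [-33.384, 2.06, 19.068, 35.288, 53571]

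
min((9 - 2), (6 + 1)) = 7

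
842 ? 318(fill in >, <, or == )>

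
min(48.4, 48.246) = 48.246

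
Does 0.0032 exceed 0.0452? No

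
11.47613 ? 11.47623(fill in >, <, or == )<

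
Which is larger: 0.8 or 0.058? 0.8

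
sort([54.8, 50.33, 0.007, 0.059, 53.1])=[0.007, 0.059, 50.33, 53.1, 54.8]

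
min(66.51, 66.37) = 66.37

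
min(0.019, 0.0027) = 0.0027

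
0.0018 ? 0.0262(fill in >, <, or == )<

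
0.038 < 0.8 True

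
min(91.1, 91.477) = 91.1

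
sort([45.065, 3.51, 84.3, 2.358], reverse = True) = [84.3, 45.065, 3.51, 2.358]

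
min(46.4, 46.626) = 46.4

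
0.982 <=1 True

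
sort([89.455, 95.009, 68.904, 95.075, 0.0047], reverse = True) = [95.075, 95.009, 89.455, 68.904, 0.0047]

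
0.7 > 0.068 True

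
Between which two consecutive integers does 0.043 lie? 0 and 1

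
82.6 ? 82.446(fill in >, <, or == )>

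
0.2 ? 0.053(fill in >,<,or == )>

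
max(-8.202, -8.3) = -8.202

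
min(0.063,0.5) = 0.063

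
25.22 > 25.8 False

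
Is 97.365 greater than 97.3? Yes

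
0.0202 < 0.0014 False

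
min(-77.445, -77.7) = -77.7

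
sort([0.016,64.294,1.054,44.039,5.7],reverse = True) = [64.294,44.039,5.7,1.054,0.016]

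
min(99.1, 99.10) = 99.1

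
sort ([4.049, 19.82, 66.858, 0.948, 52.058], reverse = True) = [66.858, 52.058, 19.82, 4.049, 0.948]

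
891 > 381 True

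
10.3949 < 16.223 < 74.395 True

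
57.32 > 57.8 False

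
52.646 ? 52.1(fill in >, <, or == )>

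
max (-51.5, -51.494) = -51.494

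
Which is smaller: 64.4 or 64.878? 64.4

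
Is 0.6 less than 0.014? No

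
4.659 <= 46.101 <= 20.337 False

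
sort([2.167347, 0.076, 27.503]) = [0.076, 2.167347, 27.503]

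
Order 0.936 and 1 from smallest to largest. 0.936, 1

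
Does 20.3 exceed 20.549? No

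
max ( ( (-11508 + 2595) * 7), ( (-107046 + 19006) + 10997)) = -62391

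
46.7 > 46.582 True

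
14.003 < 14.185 True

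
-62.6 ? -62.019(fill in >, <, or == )<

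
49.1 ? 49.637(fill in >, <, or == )<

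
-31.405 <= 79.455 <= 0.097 False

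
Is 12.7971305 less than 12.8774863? Yes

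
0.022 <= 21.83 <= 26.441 True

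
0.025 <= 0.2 True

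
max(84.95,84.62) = 84.95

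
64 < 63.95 False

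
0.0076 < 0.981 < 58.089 True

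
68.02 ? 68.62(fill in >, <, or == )<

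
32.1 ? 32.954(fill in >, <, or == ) <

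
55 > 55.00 False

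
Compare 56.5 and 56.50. They are equal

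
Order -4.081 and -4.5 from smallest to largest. -4.5, -4.081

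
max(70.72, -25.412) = 70.72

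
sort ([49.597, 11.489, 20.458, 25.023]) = [11.489, 20.458, 25.023, 49.597]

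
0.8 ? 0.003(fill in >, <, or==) >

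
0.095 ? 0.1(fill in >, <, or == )<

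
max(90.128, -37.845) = 90.128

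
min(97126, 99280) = 97126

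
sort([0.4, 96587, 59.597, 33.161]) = [0.4, 33.161, 59.597, 96587]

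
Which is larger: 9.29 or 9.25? 9.29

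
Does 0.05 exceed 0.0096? Yes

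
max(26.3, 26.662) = 26.662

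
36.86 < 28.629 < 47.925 False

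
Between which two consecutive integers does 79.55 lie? 79 and 80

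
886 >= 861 True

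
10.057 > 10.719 False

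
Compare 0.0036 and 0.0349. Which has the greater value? 0.0349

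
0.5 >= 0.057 True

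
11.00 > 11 False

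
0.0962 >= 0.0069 True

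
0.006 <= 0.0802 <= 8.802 True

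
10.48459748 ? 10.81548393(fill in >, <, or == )<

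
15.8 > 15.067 True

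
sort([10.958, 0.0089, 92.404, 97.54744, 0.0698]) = [0.0089, 0.0698, 10.958, 92.404, 97.54744]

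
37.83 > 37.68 True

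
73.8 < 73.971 True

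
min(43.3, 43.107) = 43.107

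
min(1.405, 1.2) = 1.2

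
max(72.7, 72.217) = 72.7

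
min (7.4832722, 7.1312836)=7.1312836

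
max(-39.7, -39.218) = -39.218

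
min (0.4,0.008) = 0.008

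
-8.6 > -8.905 True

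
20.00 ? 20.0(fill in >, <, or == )==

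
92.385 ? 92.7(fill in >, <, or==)<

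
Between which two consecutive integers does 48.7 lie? 48 and 49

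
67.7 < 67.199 False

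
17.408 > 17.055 True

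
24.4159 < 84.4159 True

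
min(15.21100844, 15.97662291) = 15.21100844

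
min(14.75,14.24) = 14.24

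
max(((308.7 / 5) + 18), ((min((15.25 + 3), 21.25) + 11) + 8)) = 79.74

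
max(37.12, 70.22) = 70.22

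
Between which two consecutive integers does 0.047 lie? 0 and 1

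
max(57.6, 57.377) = 57.6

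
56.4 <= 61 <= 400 True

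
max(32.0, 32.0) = 32.0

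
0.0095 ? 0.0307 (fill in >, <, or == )<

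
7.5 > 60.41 False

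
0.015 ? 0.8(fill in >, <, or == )<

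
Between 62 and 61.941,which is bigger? 62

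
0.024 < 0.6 True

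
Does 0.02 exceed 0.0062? Yes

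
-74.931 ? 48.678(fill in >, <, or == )<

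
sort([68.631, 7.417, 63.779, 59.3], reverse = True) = [68.631, 63.779, 59.3, 7.417]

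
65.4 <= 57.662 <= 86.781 False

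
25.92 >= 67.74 False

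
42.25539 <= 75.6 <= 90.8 True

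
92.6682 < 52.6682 False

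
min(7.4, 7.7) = 7.4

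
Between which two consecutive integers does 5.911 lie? 5 and 6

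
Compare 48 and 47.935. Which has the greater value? 48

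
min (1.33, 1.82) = 1.33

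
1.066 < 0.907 False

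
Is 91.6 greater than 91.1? Yes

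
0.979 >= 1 False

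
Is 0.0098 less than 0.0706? Yes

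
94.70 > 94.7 False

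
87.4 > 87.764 False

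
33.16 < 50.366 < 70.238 True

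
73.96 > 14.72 True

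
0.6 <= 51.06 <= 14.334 False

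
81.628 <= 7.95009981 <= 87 False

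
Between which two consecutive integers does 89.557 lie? 89 and 90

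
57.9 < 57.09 False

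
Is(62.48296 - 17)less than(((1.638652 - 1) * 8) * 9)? Yes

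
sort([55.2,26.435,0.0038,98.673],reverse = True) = [98.673,55.2,26.435,0.0038]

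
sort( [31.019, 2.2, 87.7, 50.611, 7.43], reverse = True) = [87.7, 50.611, 31.019, 7.43, 2.2]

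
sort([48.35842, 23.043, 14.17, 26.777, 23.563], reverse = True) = [48.35842, 26.777, 23.563, 23.043, 14.17]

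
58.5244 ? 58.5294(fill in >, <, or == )<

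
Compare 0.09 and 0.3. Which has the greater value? 0.3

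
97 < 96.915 False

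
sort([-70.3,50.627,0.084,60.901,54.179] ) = [-70.3,0.084,50.627,54.179,60.901]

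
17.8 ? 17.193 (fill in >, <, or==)>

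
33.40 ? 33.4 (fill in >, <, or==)==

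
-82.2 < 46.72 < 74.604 True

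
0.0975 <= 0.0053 False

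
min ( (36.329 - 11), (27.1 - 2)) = 25.1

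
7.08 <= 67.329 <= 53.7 False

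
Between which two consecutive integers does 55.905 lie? 55 and 56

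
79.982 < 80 True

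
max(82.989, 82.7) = 82.989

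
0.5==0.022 False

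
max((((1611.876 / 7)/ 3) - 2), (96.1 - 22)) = 74.756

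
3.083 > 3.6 False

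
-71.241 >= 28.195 False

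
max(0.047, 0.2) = 0.2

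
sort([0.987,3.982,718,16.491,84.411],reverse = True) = [718,84.411,16.491,3.982,0.987]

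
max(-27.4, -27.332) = -27.332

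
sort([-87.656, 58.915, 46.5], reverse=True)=[58.915, 46.5, -87.656]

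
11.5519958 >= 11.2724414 True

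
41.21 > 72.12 False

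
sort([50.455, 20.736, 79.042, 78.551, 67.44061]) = [20.736, 50.455, 67.44061, 78.551, 79.042]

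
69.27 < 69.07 False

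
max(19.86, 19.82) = 19.86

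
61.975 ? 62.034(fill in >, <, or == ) <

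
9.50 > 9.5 False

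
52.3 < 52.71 True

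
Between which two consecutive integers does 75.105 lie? 75 and 76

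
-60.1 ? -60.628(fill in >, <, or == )>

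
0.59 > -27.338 True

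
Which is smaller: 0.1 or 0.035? 0.035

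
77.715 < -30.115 False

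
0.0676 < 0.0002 False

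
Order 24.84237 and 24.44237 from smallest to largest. 24.44237, 24.84237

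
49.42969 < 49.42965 False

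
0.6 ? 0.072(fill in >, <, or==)>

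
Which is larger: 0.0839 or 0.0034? 0.0839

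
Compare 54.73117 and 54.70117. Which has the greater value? 54.73117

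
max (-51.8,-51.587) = -51.587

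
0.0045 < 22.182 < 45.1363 True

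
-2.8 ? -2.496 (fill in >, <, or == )<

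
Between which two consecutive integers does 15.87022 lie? 15 and 16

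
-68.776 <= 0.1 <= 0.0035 False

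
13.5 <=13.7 True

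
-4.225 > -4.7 True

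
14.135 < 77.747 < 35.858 False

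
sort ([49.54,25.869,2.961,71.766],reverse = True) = [71.766,49.54,25.869,2.961]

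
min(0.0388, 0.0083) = 0.0083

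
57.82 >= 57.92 False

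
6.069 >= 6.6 False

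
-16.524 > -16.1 False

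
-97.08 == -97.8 False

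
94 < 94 False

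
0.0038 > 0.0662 False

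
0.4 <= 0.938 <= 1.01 True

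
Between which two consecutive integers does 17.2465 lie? 17 and 18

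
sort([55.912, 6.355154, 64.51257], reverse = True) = [64.51257, 55.912, 6.355154]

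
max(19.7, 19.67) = 19.7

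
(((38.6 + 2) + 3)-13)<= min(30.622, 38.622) True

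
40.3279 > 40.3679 False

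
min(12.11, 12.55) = 12.11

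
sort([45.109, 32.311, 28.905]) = [28.905, 32.311, 45.109]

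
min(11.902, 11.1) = 11.1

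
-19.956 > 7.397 False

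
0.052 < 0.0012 False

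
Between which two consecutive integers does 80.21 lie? 80 and 81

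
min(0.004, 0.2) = 0.004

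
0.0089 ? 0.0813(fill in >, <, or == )<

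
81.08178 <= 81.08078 False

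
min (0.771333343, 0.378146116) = 0.378146116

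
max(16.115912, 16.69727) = 16.69727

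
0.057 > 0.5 False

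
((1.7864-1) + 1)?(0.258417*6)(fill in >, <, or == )>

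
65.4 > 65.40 False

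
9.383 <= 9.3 False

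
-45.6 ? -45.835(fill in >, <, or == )>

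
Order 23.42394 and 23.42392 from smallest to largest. 23.42392,23.42394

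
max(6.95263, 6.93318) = 6.95263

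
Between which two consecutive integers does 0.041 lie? 0 and 1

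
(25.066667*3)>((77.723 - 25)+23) False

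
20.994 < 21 True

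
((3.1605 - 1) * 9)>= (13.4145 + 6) True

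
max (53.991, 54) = 54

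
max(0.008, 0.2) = 0.2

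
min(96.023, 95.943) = 95.943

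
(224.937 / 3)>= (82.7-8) True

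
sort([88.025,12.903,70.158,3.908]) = [3.908,12.903,70.158,88.025]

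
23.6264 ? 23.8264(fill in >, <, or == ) <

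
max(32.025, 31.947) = 32.025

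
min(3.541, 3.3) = 3.3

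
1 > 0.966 True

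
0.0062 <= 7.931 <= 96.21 True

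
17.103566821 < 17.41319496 True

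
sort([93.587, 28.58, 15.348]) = [15.348, 28.58, 93.587]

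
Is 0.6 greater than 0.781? No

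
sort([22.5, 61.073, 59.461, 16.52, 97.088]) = [16.52, 22.5, 59.461, 61.073, 97.088]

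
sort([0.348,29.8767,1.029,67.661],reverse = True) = [67.661,29.8767,1.029,0.348]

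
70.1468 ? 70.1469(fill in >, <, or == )<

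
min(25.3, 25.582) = 25.3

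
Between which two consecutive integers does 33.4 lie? 33 and 34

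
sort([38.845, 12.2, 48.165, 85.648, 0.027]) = [0.027, 12.2, 38.845, 48.165, 85.648]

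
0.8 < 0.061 False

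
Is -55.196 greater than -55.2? Yes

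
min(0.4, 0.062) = 0.062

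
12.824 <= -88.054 False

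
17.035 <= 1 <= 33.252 False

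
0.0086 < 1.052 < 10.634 True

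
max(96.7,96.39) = 96.7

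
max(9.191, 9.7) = 9.7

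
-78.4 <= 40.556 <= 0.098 False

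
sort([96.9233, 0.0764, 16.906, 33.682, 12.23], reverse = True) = [96.9233, 33.682, 16.906, 12.23, 0.0764]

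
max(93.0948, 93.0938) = 93.0948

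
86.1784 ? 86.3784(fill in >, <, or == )<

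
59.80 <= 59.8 True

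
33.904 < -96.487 False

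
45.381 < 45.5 True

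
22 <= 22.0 True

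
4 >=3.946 True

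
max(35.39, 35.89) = 35.89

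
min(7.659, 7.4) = 7.4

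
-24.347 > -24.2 False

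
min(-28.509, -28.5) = -28.509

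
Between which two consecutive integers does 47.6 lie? 47 and 48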